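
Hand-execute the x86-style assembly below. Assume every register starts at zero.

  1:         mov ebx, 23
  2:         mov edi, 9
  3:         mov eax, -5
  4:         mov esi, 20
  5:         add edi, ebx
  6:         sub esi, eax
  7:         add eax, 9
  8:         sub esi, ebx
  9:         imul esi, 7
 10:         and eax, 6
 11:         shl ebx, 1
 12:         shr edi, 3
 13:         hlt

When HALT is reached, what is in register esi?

14

after mov ebx, 23: ebx=23
after mov edi, 9: edi=9
after mov eax, -5: eax=-5
after mov esi, 20: esi=20
after add edi, ebx: edi=9+23=32
after sub esi, eax: esi=20-(-5)=25
after add eax, 9: eax=(-5)+9=4
after sub esi, ebx: esi=25-23=2
after imul esi, 7: esi=2*7=14
after and eax, 6: eax=4&6=4
after shl ebx, 1: ebx=23<<1=46
after shr edi, 3: edi=32>>3=4
halt.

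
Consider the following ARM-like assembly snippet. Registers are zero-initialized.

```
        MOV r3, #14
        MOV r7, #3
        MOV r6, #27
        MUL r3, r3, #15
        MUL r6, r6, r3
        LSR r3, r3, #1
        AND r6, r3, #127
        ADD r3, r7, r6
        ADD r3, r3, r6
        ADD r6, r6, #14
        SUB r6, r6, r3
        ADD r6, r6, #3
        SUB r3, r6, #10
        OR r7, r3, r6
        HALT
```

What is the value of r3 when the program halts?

-101

after MOV r3, #14: r3=14
after MOV r7, #3: r7=3
after MOV r6, #27: r6=27
after MUL r3, r3, #15: r3=14*15=210
after MUL r6, r6, r3: r6=27*210=5670
after LSR r3, r3, #1: r3=210>>1=105
after AND r6, r3, #127: r6=105&127=105
after ADD r3, r7, r6: r3=3+105=108
after ADD r3, r3, r6: r3=108+105=213
after ADD r6, r6, #14: r6=105+14=119
after SUB r6, r6, r3: r6=119-213=-94
after ADD r6, r6, #3: r6=(-94)+3=-91
after SUB r3, r6, #10: r3=(-91)-10=-101
after OR r7, r3, r6: r7=(-101)|(-91)=-65
halt.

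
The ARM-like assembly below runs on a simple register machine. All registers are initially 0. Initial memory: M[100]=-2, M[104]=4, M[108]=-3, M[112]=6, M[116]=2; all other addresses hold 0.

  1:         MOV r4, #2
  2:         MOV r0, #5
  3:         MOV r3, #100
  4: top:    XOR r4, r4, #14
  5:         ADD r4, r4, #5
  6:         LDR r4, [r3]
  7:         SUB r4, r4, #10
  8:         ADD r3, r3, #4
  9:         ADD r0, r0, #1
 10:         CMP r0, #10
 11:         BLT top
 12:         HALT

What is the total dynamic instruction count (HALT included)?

44

MOV r4, #2 → r4=2
MOV r0, #5 → r0=5
MOV r3, #100 → r3=100
XOR r4, r4, #14 → r4=2^14=12
ADD r4, r4, #5 → r4=12+5=17
LDR r4, [r3] → r4=M[100]=-2
SUB r4, r4, #10 → r4=(-2)-10=-12
ADD r3, r3, #4 → r3=100+4=104
ADD r0, r0, #1 → r0=5+1=6
CMP r0, #10  (cmp 6,10)
BLT top: taken
XOR r4, r4, #14 → r4=(-12)^14=-6
ADD r4, r4, #5 → r4=(-6)+5=-1
LDR r4, [r3] → r4=M[104]=4
SUB r4, r4, #10 → r4=4-10=-6
ADD r3, r3, #4 → r3=104+4=108
ADD r0, r0, #1 → r0=6+1=7
CMP r0, #10  (cmp 7,10)
BLT top: taken
XOR r4, r4, #14 → r4=(-6)^14=-12
ADD r4, r4, #5 → r4=(-12)+5=-7
LDR r4, [r3] → r4=M[108]=-3
SUB r4, r4, #10 → r4=(-3)-10=-13
ADD r3, r3, #4 → r3=108+4=112
ADD r0, r0, #1 → r0=7+1=8
CMP r0, #10  (cmp 8,10)
BLT top: taken
XOR r4, r4, #14 → r4=(-13)^14=-3
ADD r4, r4, #5 → r4=(-3)+5=2
LDR r4, [r3] → r4=M[112]=6
SUB r4, r4, #10 → r4=6-10=-4
ADD r3, r3, #4 → r3=112+4=116
ADD r0, r0, #1 → r0=8+1=9
CMP r0, #10  (cmp 9,10)
BLT top: taken
XOR r4, r4, #14 → r4=(-4)^14=-14
ADD r4, r4, #5 → r4=(-14)+5=-9
LDR r4, [r3] → r4=M[116]=2
SUB r4, r4, #10 → r4=2-10=-8
ADD r3, r3, #4 → r3=116+4=120
ADD r0, r0, #1 → r0=9+1=10
CMP r0, #10  (cmp 10,10)
BLT top: not taken
halt.
Total executed instructions: 44.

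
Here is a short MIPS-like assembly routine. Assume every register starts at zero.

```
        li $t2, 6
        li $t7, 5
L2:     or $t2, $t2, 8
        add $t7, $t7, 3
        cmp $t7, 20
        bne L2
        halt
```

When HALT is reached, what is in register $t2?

14

after li $t2, 6: $t2=6
after li $t7, 5: $t7=5
after or $t2, $t2, 8: $t2=6|8=14
after add $t7, $t7, 3: $t7=5+3=8
cmp $t7, 20  (cmp 8,20)
bne L2: taken
after or $t2, $t2, 8: $t2=14|8=14
after add $t7, $t7, 3: $t7=8+3=11
cmp $t7, 20  (cmp 11,20)
bne L2: taken
after or $t2, $t2, 8: $t2=14|8=14
after add $t7, $t7, 3: $t7=11+3=14
cmp $t7, 20  (cmp 14,20)
bne L2: taken
after or $t2, $t2, 8: $t2=14|8=14
after add $t7, $t7, 3: $t7=14+3=17
cmp $t7, 20  (cmp 17,20)
bne L2: taken
after or $t2, $t2, 8: $t2=14|8=14
after add $t7, $t7, 3: $t7=17+3=20
cmp $t7, 20  (cmp 20,20)
bne L2: not taken
halt.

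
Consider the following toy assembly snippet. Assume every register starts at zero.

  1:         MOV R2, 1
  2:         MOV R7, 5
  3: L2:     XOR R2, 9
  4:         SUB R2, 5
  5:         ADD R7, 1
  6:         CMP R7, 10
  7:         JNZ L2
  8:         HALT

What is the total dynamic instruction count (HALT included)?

28

after MOV R2, 1: R2=1
after MOV R7, 5: R7=5
after XOR R2, 9: R2=1^9=8
after SUB R2, 5: R2=8-5=3
after ADD R7, 1: R7=5+1=6
CMP R7, 10  (cmp 6,10)
JNZ L2: taken
after XOR R2, 9: R2=3^9=10
after SUB R2, 5: R2=10-5=5
after ADD R7, 1: R7=6+1=7
CMP R7, 10  (cmp 7,10)
JNZ L2: taken
after XOR R2, 9: R2=5^9=12
after SUB R2, 5: R2=12-5=7
after ADD R7, 1: R7=7+1=8
CMP R7, 10  (cmp 8,10)
JNZ L2: taken
after XOR R2, 9: R2=7^9=14
after SUB R2, 5: R2=14-5=9
after ADD R7, 1: R7=8+1=9
CMP R7, 10  (cmp 9,10)
JNZ L2: taken
after XOR R2, 9: R2=9^9=0
after SUB R2, 5: R2=0-5=-5
after ADD R7, 1: R7=9+1=10
CMP R7, 10  (cmp 10,10)
JNZ L2: not taken
halt.
Total executed instructions: 28.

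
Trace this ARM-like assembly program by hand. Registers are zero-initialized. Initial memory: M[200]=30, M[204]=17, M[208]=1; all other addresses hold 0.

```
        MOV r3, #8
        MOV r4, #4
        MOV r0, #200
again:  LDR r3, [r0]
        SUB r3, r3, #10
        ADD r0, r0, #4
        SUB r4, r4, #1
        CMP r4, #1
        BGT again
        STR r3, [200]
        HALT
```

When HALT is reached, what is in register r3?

r3=8
r4=4
r0=200
r3=M[200]=30
r3=30-10=20
r0=200+4=204
r4=4-1=3
CMP r4, #1  (cmp 3,1)
BGT again: taken
r3=M[204]=17
r3=17-10=7
r0=204+4=208
r4=3-1=2
CMP r4, #1  (cmp 2,1)
BGT again: taken
r3=M[208]=1
r3=1-10=-9
r0=208+4=212
r4=2-1=1
CMP r4, #1  (cmp 1,1)
BGT again: not taken
STR r3, [200] → M[200]=-9
halt.

-9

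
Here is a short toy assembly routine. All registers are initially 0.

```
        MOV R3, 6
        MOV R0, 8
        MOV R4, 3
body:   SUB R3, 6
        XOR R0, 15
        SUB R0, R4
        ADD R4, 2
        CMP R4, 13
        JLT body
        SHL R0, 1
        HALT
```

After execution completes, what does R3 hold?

-24

MOV R3, 6 → R3=6
MOV R0, 8 → R0=8
MOV R4, 3 → R4=3
SUB R3, 6 → R3=6-6=0
XOR R0, 15 → R0=8^15=7
SUB R0, R4 → R0=7-3=4
ADD R4, 2 → R4=3+2=5
CMP R4, 13  (cmp 5,13)
JLT body: taken
SUB R3, 6 → R3=0-6=-6
XOR R0, 15 → R0=4^15=11
SUB R0, R4 → R0=11-5=6
ADD R4, 2 → R4=5+2=7
CMP R4, 13  (cmp 7,13)
JLT body: taken
SUB R3, 6 → R3=(-6)-6=-12
XOR R0, 15 → R0=6^15=9
SUB R0, R4 → R0=9-7=2
ADD R4, 2 → R4=7+2=9
CMP R4, 13  (cmp 9,13)
JLT body: taken
SUB R3, 6 → R3=(-12)-6=-18
XOR R0, 15 → R0=2^15=13
SUB R0, R4 → R0=13-9=4
ADD R4, 2 → R4=9+2=11
CMP R4, 13  (cmp 11,13)
JLT body: taken
SUB R3, 6 → R3=(-18)-6=-24
XOR R0, 15 → R0=4^15=11
SUB R0, R4 → R0=11-11=0
ADD R4, 2 → R4=11+2=13
CMP R4, 13  (cmp 13,13)
JLT body: not taken
SHL R0, 1 → R0=0<<1=0
halt.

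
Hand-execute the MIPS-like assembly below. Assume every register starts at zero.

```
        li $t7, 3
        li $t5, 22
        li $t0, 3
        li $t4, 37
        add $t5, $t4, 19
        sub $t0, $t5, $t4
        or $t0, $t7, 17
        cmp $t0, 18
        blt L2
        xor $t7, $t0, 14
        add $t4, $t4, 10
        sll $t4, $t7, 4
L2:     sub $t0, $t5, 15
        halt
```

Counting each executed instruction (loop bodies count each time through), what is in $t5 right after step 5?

56

$t7=3
$t5=22
$t0=3
$t4=37
$t5=37+19=56
After step 5: $t5 = 56.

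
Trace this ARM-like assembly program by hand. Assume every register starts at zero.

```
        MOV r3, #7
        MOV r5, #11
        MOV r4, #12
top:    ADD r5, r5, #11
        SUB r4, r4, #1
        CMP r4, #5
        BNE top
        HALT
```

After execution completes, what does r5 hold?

88

MOV r3, #7 → r3=7
MOV r5, #11 → r5=11
MOV r4, #12 → r4=12
ADD r5, r5, #11 → r5=11+11=22
SUB r4, r4, #1 → r4=12-1=11
CMP r4, #5  (cmp 11,5)
BNE top: taken
ADD r5, r5, #11 → r5=22+11=33
SUB r4, r4, #1 → r4=11-1=10
CMP r4, #5  (cmp 10,5)
BNE top: taken
ADD r5, r5, #11 → r5=33+11=44
SUB r4, r4, #1 → r4=10-1=9
CMP r4, #5  (cmp 9,5)
BNE top: taken
ADD r5, r5, #11 → r5=44+11=55
SUB r4, r4, #1 → r4=9-1=8
CMP r4, #5  (cmp 8,5)
BNE top: taken
ADD r5, r5, #11 → r5=55+11=66
SUB r4, r4, #1 → r4=8-1=7
CMP r4, #5  (cmp 7,5)
BNE top: taken
ADD r5, r5, #11 → r5=66+11=77
SUB r4, r4, #1 → r4=7-1=6
CMP r4, #5  (cmp 6,5)
BNE top: taken
ADD r5, r5, #11 → r5=77+11=88
SUB r4, r4, #1 → r4=6-1=5
CMP r4, #5  (cmp 5,5)
BNE top: not taken
halt.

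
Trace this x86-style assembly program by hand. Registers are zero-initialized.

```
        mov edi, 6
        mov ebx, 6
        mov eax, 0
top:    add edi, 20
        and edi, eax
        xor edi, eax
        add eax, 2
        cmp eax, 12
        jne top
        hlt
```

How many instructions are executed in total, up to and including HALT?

after mov edi, 6: edi=6
after mov ebx, 6: ebx=6
after mov eax, 0: eax=0
after add edi, 20: edi=6+20=26
after and edi, eax: edi=26&0=0
after xor edi, eax: edi=0^0=0
after add eax, 2: eax=0+2=2
cmp eax, 12  (cmp 2,12)
jne top: taken
after add edi, 20: edi=0+20=20
after and edi, eax: edi=20&2=0
after xor edi, eax: edi=0^2=2
after add eax, 2: eax=2+2=4
cmp eax, 12  (cmp 4,12)
jne top: taken
after add edi, 20: edi=2+20=22
after and edi, eax: edi=22&4=4
after xor edi, eax: edi=4^4=0
after add eax, 2: eax=4+2=6
cmp eax, 12  (cmp 6,12)
jne top: taken
after add edi, 20: edi=0+20=20
after and edi, eax: edi=20&6=4
after xor edi, eax: edi=4^6=2
after add eax, 2: eax=6+2=8
cmp eax, 12  (cmp 8,12)
jne top: taken
after add edi, 20: edi=2+20=22
after and edi, eax: edi=22&8=0
after xor edi, eax: edi=0^8=8
after add eax, 2: eax=8+2=10
cmp eax, 12  (cmp 10,12)
jne top: taken
after add edi, 20: edi=8+20=28
after and edi, eax: edi=28&10=8
after xor edi, eax: edi=8^10=2
after add eax, 2: eax=10+2=12
cmp eax, 12  (cmp 12,12)
jne top: not taken
halt.
Total executed instructions: 40.

40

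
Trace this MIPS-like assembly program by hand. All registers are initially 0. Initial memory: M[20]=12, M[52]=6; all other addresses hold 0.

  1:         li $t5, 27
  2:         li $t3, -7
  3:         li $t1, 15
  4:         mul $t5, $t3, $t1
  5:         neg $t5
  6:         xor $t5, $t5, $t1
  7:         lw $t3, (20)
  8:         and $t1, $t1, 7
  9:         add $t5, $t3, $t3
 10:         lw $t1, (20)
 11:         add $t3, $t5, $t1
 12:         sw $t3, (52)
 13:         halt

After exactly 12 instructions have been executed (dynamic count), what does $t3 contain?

li $t5, 27 → $t5=27
li $t3, -7 → $t3=-7
li $t1, 15 → $t1=15
mul $t5, $t3, $t1 → $t5=(-7)*15=-105
neg $t5 → $t5=-(-105)=105
xor $t5, $t5, $t1 → $t5=105^15=102
lw $t3, (20) → $t3=M[20]=12
and $t1, $t1, 7 → $t1=15&7=7
add $t5, $t3, $t3 → $t5=12+12=24
lw $t1, (20) → $t1=M[20]=12
add $t3, $t5, $t1 → $t3=24+12=36
sw $t3, (52) → M[52]=36
After step 12: $t3 = 36.

36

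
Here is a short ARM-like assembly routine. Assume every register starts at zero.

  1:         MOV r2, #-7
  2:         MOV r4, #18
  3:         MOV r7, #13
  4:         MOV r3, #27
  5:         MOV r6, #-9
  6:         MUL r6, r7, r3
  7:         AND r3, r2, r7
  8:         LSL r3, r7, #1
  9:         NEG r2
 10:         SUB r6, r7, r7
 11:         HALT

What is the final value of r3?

26

r2=-7
r4=18
r7=13
r3=27
r6=-9
r6=13*27=351
r3=(-7)&13=9
r3=13<<1=26
r2=-(-7)=7
r6=13-13=0
halt.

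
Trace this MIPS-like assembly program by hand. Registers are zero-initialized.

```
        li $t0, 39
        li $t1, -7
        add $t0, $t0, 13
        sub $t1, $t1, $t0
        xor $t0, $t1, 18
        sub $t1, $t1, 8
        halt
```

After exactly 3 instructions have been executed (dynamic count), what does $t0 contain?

52

after li $t0, 39: $t0=39
after li $t1, -7: $t1=-7
after add $t0, $t0, 13: $t0=39+13=52
After step 3: $t0 = 52.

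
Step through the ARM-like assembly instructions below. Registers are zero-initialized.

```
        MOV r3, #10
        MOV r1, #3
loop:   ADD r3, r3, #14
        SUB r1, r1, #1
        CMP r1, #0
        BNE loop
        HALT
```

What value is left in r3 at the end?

52

after MOV r3, #10: r3=10
after MOV r1, #3: r1=3
after ADD r3, r3, #14: r3=10+14=24
after SUB r1, r1, #1: r1=3-1=2
CMP r1, #0  (cmp 2,0)
BNE loop: taken
after ADD r3, r3, #14: r3=24+14=38
after SUB r1, r1, #1: r1=2-1=1
CMP r1, #0  (cmp 1,0)
BNE loop: taken
after ADD r3, r3, #14: r3=38+14=52
after SUB r1, r1, #1: r1=1-1=0
CMP r1, #0  (cmp 0,0)
BNE loop: not taken
halt.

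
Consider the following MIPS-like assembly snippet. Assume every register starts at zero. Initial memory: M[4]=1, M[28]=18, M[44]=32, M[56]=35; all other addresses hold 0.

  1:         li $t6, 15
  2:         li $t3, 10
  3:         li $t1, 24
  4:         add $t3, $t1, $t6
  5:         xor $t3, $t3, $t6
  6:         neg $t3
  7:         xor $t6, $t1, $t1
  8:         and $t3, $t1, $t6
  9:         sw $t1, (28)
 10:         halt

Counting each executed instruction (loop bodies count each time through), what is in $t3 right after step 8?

0

$t6=15
$t3=10
$t1=24
$t3=24+15=39
$t3=39^15=40
$t3=-(40)=-40
$t6=24^24=0
$t3=24&0=0
After step 8: $t3 = 0.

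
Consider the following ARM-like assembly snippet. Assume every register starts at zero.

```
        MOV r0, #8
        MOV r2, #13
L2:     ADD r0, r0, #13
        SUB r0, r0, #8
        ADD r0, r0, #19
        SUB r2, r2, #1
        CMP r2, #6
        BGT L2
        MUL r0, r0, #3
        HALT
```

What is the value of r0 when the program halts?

528

MOV r0, #8 → r0=8
MOV r2, #13 → r2=13
ADD r0, r0, #13 → r0=8+13=21
SUB r0, r0, #8 → r0=21-8=13
ADD r0, r0, #19 → r0=13+19=32
SUB r2, r2, #1 → r2=13-1=12
CMP r2, #6  (cmp 12,6)
BGT L2: taken
ADD r0, r0, #13 → r0=32+13=45
SUB r0, r0, #8 → r0=45-8=37
ADD r0, r0, #19 → r0=37+19=56
SUB r2, r2, #1 → r2=12-1=11
CMP r2, #6  (cmp 11,6)
BGT L2: taken
ADD r0, r0, #13 → r0=56+13=69
SUB r0, r0, #8 → r0=69-8=61
ADD r0, r0, #19 → r0=61+19=80
SUB r2, r2, #1 → r2=11-1=10
CMP r2, #6  (cmp 10,6)
BGT L2: taken
ADD r0, r0, #13 → r0=80+13=93
SUB r0, r0, #8 → r0=93-8=85
ADD r0, r0, #19 → r0=85+19=104
SUB r2, r2, #1 → r2=10-1=9
CMP r2, #6  (cmp 9,6)
BGT L2: taken
ADD r0, r0, #13 → r0=104+13=117
SUB r0, r0, #8 → r0=117-8=109
ADD r0, r0, #19 → r0=109+19=128
SUB r2, r2, #1 → r2=9-1=8
CMP r2, #6  (cmp 8,6)
BGT L2: taken
ADD r0, r0, #13 → r0=128+13=141
SUB r0, r0, #8 → r0=141-8=133
ADD r0, r0, #19 → r0=133+19=152
SUB r2, r2, #1 → r2=8-1=7
CMP r2, #6  (cmp 7,6)
BGT L2: taken
ADD r0, r0, #13 → r0=152+13=165
SUB r0, r0, #8 → r0=165-8=157
ADD r0, r0, #19 → r0=157+19=176
SUB r2, r2, #1 → r2=7-1=6
CMP r2, #6  (cmp 6,6)
BGT L2: not taken
MUL r0, r0, #3 → r0=176*3=528
halt.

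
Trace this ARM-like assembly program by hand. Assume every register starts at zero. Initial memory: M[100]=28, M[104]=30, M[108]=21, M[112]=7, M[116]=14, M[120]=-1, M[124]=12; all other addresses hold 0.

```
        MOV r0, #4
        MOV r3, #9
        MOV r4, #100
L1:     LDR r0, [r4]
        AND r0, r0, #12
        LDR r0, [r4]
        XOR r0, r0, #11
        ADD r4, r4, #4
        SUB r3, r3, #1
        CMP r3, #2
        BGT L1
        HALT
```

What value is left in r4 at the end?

after MOV r0, #4: r0=4
after MOV r3, #9: r3=9
after MOV r4, #100: r4=100
after LDR r0, [r4]: r0=M[100]=28
after AND r0, r0, #12: r0=28&12=12
after LDR r0, [r4]: r0=M[100]=28
after XOR r0, r0, #11: r0=28^11=23
after ADD r4, r4, #4: r4=100+4=104
after SUB r3, r3, #1: r3=9-1=8
CMP r3, #2  (cmp 8,2)
BGT L1: taken
after LDR r0, [r4]: r0=M[104]=30
after AND r0, r0, #12: r0=30&12=12
after LDR r0, [r4]: r0=M[104]=30
after XOR r0, r0, #11: r0=30^11=21
after ADD r4, r4, #4: r4=104+4=108
after SUB r3, r3, #1: r3=8-1=7
CMP r3, #2  (cmp 7,2)
BGT L1: taken
after LDR r0, [r4]: r0=M[108]=21
after AND r0, r0, #12: r0=21&12=4
after LDR r0, [r4]: r0=M[108]=21
after XOR r0, r0, #11: r0=21^11=30
after ADD r4, r4, #4: r4=108+4=112
after SUB r3, r3, #1: r3=7-1=6
CMP r3, #2  (cmp 6,2)
BGT L1: taken
after LDR r0, [r4]: r0=M[112]=7
after AND r0, r0, #12: r0=7&12=4
after LDR r0, [r4]: r0=M[112]=7
after XOR r0, r0, #11: r0=7^11=12
after ADD r4, r4, #4: r4=112+4=116
after SUB r3, r3, #1: r3=6-1=5
CMP r3, #2  (cmp 5,2)
BGT L1: taken
after LDR r0, [r4]: r0=M[116]=14
after AND r0, r0, #12: r0=14&12=12
after LDR r0, [r4]: r0=M[116]=14
after XOR r0, r0, #11: r0=14^11=5
after ADD r4, r4, #4: r4=116+4=120
after SUB r3, r3, #1: r3=5-1=4
CMP r3, #2  (cmp 4,2)
BGT L1: taken
after LDR r0, [r4]: r0=M[120]=-1
after AND r0, r0, #12: r0=(-1)&12=12
after LDR r0, [r4]: r0=M[120]=-1
after XOR r0, r0, #11: r0=(-1)^11=-12
after ADD r4, r4, #4: r4=120+4=124
after SUB r3, r3, #1: r3=4-1=3
CMP r3, #2  (cmp 3,2)
BGT L1: taken
after LDR r0, [r4]: r0=M[124]=12
after AND r0, r0, #12: r0=12&12=12
after LDR r0, [r4]: r0=M[124]=12
after XOR r0, r0, #11: r0=12^11=7
after ADD r4, r4, #4: r4=124+4=128
after SUB r3, r3, #1: r3=3-1=2
CMP r3, #2  (cmp 2,2)
BGT L1: not taken
halt.

128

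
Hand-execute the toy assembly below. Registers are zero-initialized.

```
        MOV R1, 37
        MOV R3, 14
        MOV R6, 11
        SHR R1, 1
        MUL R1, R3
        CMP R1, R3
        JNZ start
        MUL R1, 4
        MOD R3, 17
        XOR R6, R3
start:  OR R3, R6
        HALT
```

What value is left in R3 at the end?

15

after MOV R1, 37: R1=37
after MOV R3, 14: R3=14
after MOV R6, 11: R6=11
after SHR R1, 1: R1=37>>1=18
after MUL R1, R3: R1=18*14=252
CMP R1, R3  (cmp 252,14)
JNZ start: taken
after OR R3, R6: R3=14|11=15
halt.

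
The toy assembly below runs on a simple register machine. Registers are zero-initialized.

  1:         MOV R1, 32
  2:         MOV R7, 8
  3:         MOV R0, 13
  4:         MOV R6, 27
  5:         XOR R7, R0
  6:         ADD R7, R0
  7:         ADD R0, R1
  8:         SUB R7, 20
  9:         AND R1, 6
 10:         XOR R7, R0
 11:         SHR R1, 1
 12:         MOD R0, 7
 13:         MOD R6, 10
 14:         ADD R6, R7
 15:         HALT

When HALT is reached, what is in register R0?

3

MOV R1, 32 → R1=32
MOV R7, 8 → R7=8
MOV R0, 13 → R0=13
MOV R6, 27 → R6=27
XOR R7, R0 → R7=8^13=5
ADD R7, R0 → R7=5+13=18
ADD R0, R1 → R0=13+32=45
SUB R7, 20 → R7=18-20=-2
AND R1, 6 → R1=32&6=0
XOR R7, R0 → R7=(-2)^45=-45
SHR R1, 1 → R1=0>>1=0
MOD R0, 7 → R0=45%7=3
MOD R6, 10 → R6=27%10=7
ADD R6, R7 → R6=7+(-45)=-38
halt.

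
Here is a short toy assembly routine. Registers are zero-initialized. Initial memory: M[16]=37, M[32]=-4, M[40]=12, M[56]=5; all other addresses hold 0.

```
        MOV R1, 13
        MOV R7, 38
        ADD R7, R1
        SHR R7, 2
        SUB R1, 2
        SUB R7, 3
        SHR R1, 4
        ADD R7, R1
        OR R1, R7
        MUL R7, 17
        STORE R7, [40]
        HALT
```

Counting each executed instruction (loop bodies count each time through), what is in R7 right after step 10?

after MOV R1, 13: R1=13
after MOV R7, 38: R7=38
after ADD R7, R1: R7=38+13=51
after SHR R7, 2: R7=51>>2=12
after SUB R1, 2: R1=13-2=11
after SUB R7, 3: R7=12-3=9
after SHR R1, 4: R1=11>>4=0
after ADD R7, R1: R7=9+0=9
after OR R1, R7: R1=0|9=9
after MUL R7, 17: R7=9*17=153
After step 10: R7 = 153.

153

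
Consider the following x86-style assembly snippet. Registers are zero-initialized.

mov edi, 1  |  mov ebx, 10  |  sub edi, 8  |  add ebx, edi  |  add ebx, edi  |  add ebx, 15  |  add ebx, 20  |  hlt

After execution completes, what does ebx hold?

after mov edi, 1: edi=1
after mov ebx, 10: ebx=10
after sub edi, 8: edi=1-8=-7
after add ebx, edi: ebx=10+(-7)=3
after add ebx, edi: ebx=3+(-7)=-4
after add ebx, 15: ebx=(-4)+15=11
after add ebx, 20: ebx=11+20=31
halt.

31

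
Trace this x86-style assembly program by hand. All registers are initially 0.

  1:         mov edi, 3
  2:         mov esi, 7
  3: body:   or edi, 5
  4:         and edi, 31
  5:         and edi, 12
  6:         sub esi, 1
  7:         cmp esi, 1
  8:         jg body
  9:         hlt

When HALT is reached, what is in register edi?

after mov edi, 3: edi=3
after mov esi, 7: esi=7
after or edi, 5: edi=3|5=7
after and edi, 31: edi=7&31=7
after and edi, 12: edi=7&12=4
after sub esi, 1: esi=7-1=6
cmp esi, 1  (cmp 6,1)
jg body: taken
after or edi, 5: edi=4|5=5
after and edi, 31: edi=5&31=5
after and edi, 12: edi=5&12=4
after sub esi, 1: esi=6-1=5
cmp esi, 1  (cmp 5,1)
jg body: taken
after or edi, 5: edi=4|5=5
after and edi, 31: edi=5&31=5
after and edi, 12: edi=5&12=4
after sub esi, 1: esi=5-1=4
cmp esi, 1  (cmp 4,1)
jg body: taken
after or edi, 5: edi=4|5=5
after and edi, 31: edi=5&31=5
after and edi, 12: edi=5&12=4
after sub esi, 1: esi=4-1=3
cmp esi, 1  (cmp 3,1)
jg body: taken
after or edi, 5: edi=4|5=5
after and edi, 31: edi=5&31=5
after and edi, 12: edi=5&12=4
after sub esi, 1: esi=3-1=2
cmp esi, 1  (cmp 2,1)
jg body: taken
after or edi, 5: edi=4|5=5
after and edi, 31: edi=5&31=5
after and edi, 12: edi=5&12=4
after sub esi, 1: esi=2-1=1
cmp esi, 1  (cmp 1,1)
jg body: not taken
halt.

4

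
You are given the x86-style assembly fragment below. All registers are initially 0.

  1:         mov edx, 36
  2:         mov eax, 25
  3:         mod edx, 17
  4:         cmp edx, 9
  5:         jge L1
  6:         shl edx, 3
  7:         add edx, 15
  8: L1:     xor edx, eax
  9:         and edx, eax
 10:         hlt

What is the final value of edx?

after mov edx, 36: edx=36
after mov eax, 25: eax=25
after mod edx, 17: edx=36%17=2
cmp edx, 9  (cmp 2,9)
jge L1: not taken
after shl edx, 3: edx=2<<3=16
after add edx, 15: edx=16+15=31
after xor edx, eax: edx=31^25=6
after and edx, eax: edx=6&25=0
halt.

0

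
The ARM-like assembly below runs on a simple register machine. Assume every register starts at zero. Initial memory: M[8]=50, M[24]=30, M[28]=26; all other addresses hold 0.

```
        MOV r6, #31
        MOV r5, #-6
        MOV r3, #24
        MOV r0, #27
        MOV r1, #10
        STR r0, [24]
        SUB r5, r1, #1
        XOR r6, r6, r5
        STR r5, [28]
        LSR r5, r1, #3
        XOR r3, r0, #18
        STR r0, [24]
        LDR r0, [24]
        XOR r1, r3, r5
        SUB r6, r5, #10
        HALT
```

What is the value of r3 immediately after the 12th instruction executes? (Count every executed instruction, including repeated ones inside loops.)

9

MOV r6, #31 → r6=31
MOV r5, #-6 → r5=-6
MOV r3, #24 → r3=24
MOV r0, #27 → r0=27
MOV r1, #10 → r1=10
STR r0, [24] → M[24]=27
SUB r5, r1, #1 → r5=10-1=9
XOR r6, r6, r5 → r6=31^9=22
STR r5, [28] → M[28]=9
LSR r5, r1, #3 → r5=10>>3=1
XOR r3, r0, #18 → r3=27^18=9
STR r0, [24] → M[24]=27
After step 12: r3 = 9.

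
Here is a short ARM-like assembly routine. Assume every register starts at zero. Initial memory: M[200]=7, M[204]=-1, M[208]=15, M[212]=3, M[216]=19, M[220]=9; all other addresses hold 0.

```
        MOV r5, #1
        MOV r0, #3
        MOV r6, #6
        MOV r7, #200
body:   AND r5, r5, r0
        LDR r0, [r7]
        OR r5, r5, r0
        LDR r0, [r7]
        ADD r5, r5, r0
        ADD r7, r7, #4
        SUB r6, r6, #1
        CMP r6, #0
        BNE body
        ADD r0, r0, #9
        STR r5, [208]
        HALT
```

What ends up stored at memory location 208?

20

MOV r5, #1 → r5=1
MOV r0, #3 → r0=3
MOV r6, #6 → r6=6
MOV r7, #200 → r7=200
AND r5, r5, r0 → r5=1&3=1
LDR r0, [r7] → r0=M[200]=7
OR r5, r5, r0 → r5=1|7=7
LDR r0, [r7] → r0=M[200]=7
ADD r5, r5, r0 → r5=7+7=14
ADD r7, r7, #4 → r7=200+4=204
SUB r6, r6, #1 → r6=6-1=5
CMP r6, #0  (cmp 5,0)
BNE body: taken
AND r5, r5, r0 → r5=14&7=6
LDR r0, [r7] → r0=M[204]=-1
OR r5, r5, r0 → r5=6|(-1)=-1
LDR r0, [r7] → r0=M[204]=-1
ADD r5, r5, r0 → r5=(-1)+(-1)=-2
ADD r7, r7, #4 → r7=204+4=208
SUB r6, r6, #1 → r6=5-1=4
CMP r6, #0  (cmp 4,0)
BNE body: taken
AND r5, r5, r0 → r5=(-2)&(-1)=-2
LDR r0, [r7] → r0=M[208]=15
OR r5, r5, r0 → r5=(-2)|15=-1
LDR r0, [r7] → r0=M[208]=15
ADD r5, r5, r0 → r5=(-1)+15=14
ADD r7, r7, #4 → r7=208+4=212
SUB r6, r6, #1 → r6=4-1=3
CMP r6, #0  (cmp 3,0)
BNE body: taken
AND r5, r5, r0 → r5=14&15=14
LDR r0, [r7] → r0=M[212]=3
OR r5, r5, r0 → r5=14|3=15
LDR r0, [r7] → r0=M[212]=3
ADD r5, r5, r0 → r5=15+3=18
ADD r7, r7, #4 → r7=212+4=216
SUB r6, r6, #1 → r6=3-1=2
CMP r6, #0  (cmp 2,0)
BNE body: taken
AND r5, r5, r0 → r5=18&3=2
LDR r0, [r7] → r0=M[216]=19
OR r5, r5, r0 → r5=2|19=19
LDR r0, [r7] → r0=M[216]=19
ADD r5, r5, r0 → r5=19+19=38
ADD r7, r7, #4 → r7=216+4=220
SUB r6, r6, #1 → r6=2-1=1
CMP r6, #0  (cmp 1,0)
BNE body: taken
AND r5, r5, r0 → r5=38&19=2
LDR r0, [r7] → r0=M[220]=9
OR r5, r5, r0 → r5=2|9=11
LDR r0, [r7] → r0=M[220]=9
ADD r5, r5, r0 → r5=11+9=20
ADD r7, r7, #4 → r7=220+4=224
SUB r6, r6, #1 → r6=1-1=0
CMP r6, #0  (cmp 0,0)
BNE body: not taken
ADD r0, r0, #9 → r0=9+9=18
STR r5, [208] → M[208]=20
halt.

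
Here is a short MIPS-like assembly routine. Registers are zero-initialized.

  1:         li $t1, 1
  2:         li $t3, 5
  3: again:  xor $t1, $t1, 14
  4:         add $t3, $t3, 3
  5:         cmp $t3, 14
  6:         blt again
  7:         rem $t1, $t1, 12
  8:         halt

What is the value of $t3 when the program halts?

14

li $t1, 1 → $t1=1
li $t3, 5 → $t3=5
xor $t1, $t1, 14 → $t1=1^14=15
add $t3, $t3, 3 → $t3=5+3=8
cmp $t3, 14  (cmp 8,14)
blt again: taken
xor $t1, $t1, 14 → $t1=15^14=1
add $t3, $t3, 3 → $t3=8+3=11
cmp $t3, 14  (cmp 11,14)
blt again: taken
xor $t1, $t1, 14 → $t1=1^14=15
add $t3, $t3, 3 → $t3=11+3=14
cmp $t3, 14  (cmp 14,14)
blt again: not taken
rem $t1, $t1, 12 → $t1=15%12=3
halt.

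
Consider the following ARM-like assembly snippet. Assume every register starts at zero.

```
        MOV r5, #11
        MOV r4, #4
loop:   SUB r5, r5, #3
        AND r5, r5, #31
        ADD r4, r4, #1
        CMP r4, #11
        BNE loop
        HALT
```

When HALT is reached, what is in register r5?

22

after MOV r5, #11: r5=11
after MOV r4, #4: r4=4
after SUB r5, r5, #3: r5=11-3=8
after AND r5, r5, #31: r5=8&31=8
after ADD r4, r4, #1: r4=4+1=5
CMP r4, #11  (cmp 5,11)
BNE loop: taken
after SUB r5, r5, #3: r5=8-3=5
after AND r5, r5, #31: r5=5&31=5
after ADD r4, r4, #1: r4=5+1=6
CMP r4, #11  (cmp 6,11)
BNE loop: taken
after SUB r5, r5, #3: r5=5-3=2
after AND r5, r5, #31: r5=2&31=2
after ADD r4, r4, #1: r4=6+1=7
CMP r4, #11  (cmp 7,11)
BNE loop: taken
after SUB r5, r5, #3: r5=2-3=-1
after AND r5, r5, #31: r5=(-1)&31=31
after ADD r4, r4, #1: r4=7+1=8
CMP r4, #11  (cmp 8,11)
BNE loop: taken
after SUB r5, r5, #3: r5=31-3=28
after AND r5, r5, #31: r5=28&31=28
after ADD r4, r4, #1: r4=8+1=9
CMP r4, #11  (cmp 9,11)
BNE loop: taken
after SUB r5, r5, #3: r5=28-3=25
after AND r5, r5, #31: r5=25&31=25
after ADD r4, r4, #1: r4=9+1=10
CMP r4, #11  (cmp 10,11)
BNE loop: taken
after SUB r5, r5, #3: r5=25-3=22
after AND r5, r5, #31: r5=22&31=22
after ADD r4, r4, #1: r4=10+1=11
CMP r4, #11  (cmp 11,11)
BNE loop: not taken
halt.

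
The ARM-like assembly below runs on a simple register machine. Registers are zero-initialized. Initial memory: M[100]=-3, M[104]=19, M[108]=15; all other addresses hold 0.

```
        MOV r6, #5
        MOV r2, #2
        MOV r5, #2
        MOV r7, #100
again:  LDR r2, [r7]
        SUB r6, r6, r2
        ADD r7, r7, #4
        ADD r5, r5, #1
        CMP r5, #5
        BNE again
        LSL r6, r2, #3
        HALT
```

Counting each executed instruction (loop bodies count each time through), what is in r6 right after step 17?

MOV r6, #5 → r6=5
MOV r2, #2 → r2=2
MOV r5, #2 → r5=2
MOV r7, #100 → r7=100
LDR r2, [r7] → r2=M[100]=-3
SUB r6, r6, r2 → r6=5-(-3)=8
ADD r7, r7, #4 → r7=100+4=104
ADD r5, r5, #1 → r5=2+1=3
CMP r5, #5  (cmp 3,5)
BNE again: taken
LDR r2, [r7] → r2=M[104]=19
SUB r6, r6, r2 → r6=8-19=-11
ADD r7, r7, #4 → r7=104+4=108
ADD r5, r5, #1 → r5=3+1=4
CMP r5, #5  (cmp 4,5)
BNE again: taken
LDR r2, [r7] → r2=M[108]=15
After step 17: r6 = -11.

-11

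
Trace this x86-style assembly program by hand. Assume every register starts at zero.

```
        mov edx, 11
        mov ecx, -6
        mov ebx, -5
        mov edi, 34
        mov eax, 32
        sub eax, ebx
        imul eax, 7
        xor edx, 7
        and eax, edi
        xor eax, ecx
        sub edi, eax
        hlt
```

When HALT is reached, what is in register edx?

12

after mov edx, 11: edx=11
after mov ecx, -6: ecx=-6
after mov ebx, -5: ebx=-5
after mov edi, 34: edi=34
after mov eax, 32: eax=32
after sub eax, ebx: eax=32-(-5)=37
after imul eax, 7: eax=37*7=259
after xor edx, 7: edx=11^7=12
after and eax, edi: eax=259&34=2
after xor eax, ecx: eax=2^(-6)=-8
after sub edi, eax: edi=34-(-8)=42
halt.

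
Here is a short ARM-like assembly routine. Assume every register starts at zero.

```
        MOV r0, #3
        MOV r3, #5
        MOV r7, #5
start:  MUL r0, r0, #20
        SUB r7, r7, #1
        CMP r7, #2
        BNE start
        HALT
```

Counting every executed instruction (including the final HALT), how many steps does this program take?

after MOV r0, #3: r0=3
after MOV r3, #5: r3=5
after MOV r7, #5: r7=5
after MUL r0, r0, #20: r0=3*20=60
after SUB r7, r7, #1: r7=5-1=4
CMP r7, #2  (cmp 4,2)
BNE start: taken
after MUL r0, r0, #20: r0=60*20=1200
after SUB r7, r7, #1: r7=4-1=3
CMP r7, #2  (cmp 3,2)
BNE start: taken
after MUL r0, r0, #20: r0=1200*20=24000
after SUB r7, r7, #1: r7=3-1=2
CMP r7, #2  (cmp 2,2)
BNE start: not taken
halt.
Total executed instructions: 16.

16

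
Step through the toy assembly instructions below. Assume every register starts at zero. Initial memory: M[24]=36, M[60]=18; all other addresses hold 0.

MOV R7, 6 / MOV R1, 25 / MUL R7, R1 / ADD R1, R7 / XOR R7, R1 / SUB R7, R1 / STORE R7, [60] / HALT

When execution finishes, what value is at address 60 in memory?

-118

after MOV R7, 6: R7=6
after MOV R1, 25: R1=25
after MUL R7, R1: R7=6*25=150
after ADD R1, R7: R1=25+150=175
after XOR R7, R1: R7=150^175=57
after SUB R7, R1: R7=57-175=-118
STORE R7, [60] → M[60]=-118
halt.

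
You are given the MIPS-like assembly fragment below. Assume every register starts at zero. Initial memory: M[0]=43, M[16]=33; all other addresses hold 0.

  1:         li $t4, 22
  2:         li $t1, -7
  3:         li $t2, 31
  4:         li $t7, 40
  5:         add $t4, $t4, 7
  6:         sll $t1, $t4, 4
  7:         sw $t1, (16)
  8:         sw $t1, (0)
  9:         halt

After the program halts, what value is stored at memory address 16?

li $t4, 22 → $t4=22
li $t1, -7 → $t1=-7
li $t2, 31 → $t2=31
li $t7, 40 → $t7=40
add $t4, $t4, 7 → $t4=22+7=29
sll $t1, $t4, 4 → $t1=29<<4=464
sw $t1, (16) → M[16]=464
sw $t1, (0) → M[0]=464
halt.

464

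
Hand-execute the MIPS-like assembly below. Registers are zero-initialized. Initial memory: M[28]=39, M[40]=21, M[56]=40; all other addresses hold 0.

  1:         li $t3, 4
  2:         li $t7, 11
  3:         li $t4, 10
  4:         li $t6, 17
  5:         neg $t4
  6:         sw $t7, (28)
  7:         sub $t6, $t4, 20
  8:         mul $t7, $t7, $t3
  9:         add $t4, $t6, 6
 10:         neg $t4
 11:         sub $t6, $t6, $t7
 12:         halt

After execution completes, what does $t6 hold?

-74

after li $t3, 4: $t3=4
after li $t7, 11: $t7=11
after li $t4, 10: $t4=10
after li $t6, 17: $t6=17
after neg $t4: $t4=-(10)=-10
sw $t7, (28) → M[28]=11
after sub $t6, $t4, 20: $t6=(-10)-20=-30
after mul $t7, $t7, $t3: $t7=11*4=44
after add $t4, $t6, 6: $t4=(-30)+6=-24
after neg $t4: $t4=-(-24)=24
after sub $t6, $t6, $t7: $t6=(-30)-44=-74
halt.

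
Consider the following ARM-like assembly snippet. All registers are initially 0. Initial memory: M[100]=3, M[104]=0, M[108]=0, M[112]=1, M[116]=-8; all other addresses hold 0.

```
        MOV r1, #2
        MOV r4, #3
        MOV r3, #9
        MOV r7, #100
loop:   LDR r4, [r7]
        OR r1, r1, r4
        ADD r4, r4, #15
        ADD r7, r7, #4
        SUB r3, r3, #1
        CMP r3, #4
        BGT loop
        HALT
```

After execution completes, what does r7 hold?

r1=2
r4=3
r3=9
r7=100
r4=M[100]=3
r1=2|3=3
r4=3+15=18
r7=100+4=104
r3=9-1=8
CMP r3, #4  (cmp 8,4)
BGT loop: taken
r4=M[104]=0
r1=3|0=3
r4=0+15=15
r7=104+4=108
r3=8-1=7
CMP r3, #4  (cmp 7,4)
BGT loop: taken
r4=M[108]=0
r1=3|0=3
r4=0+15=15
r7=108+4=112
r3=7-1=6
CMP r3, #4  (cmp 6,4)
BGT loop: taken
r4=M[112]=1
r1=3|1=3
r4=1+15=16
r7=112+4=116
r3=6-1=5
CMP r3, #4  (cmp 5,4)
BGT loop: taken
r4=M[116]=-8
r1=3|(-8)=-5
r4=(-8)+15=7
r7=116+4=120
r3=5-1=4
CMP r3, #4  (cmp 4,4)
BGT loop: not taken
halt.

120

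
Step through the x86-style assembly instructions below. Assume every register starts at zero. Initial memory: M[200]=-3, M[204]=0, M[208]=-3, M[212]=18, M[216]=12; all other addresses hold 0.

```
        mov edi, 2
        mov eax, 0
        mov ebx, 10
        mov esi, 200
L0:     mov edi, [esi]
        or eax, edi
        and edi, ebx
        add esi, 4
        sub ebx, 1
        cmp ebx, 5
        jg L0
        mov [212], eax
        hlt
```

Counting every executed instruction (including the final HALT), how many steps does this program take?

after mov edi, 2: edi=2
after mov eax, 0: eax=0
after mov ebx, 10: ebx=10
after mov esi, 200: esi=200
after mov edi, [esi]: edi=M[200]=-3
after or eax, edi: eax=0|(-3)=-3
after and edi, ebx: edi=(-3)&10=8
after add esi, 4: esi=200+4=204
after sub ebx, 1: ebx=10-1=9
cmp ebx, 5  (cmp 9,5)
jg L0: taken
after mov edi, [esi]: edi=M[204]=0
after or eax, edi: eax=(-3)|0=-3
after and edi, ebx: edi=0&9=0
after add esi, 4: esi=204+4=208
after sub ebx, 1: ebx=9-1=8
cmp ebx, 5  (cmp 8,5)
jg L0: taken
after mov edi, [esi]: edi=M[208]=-3
after or eax, edi: eax=(-3)|(-3)=-3
after and edi, ebx: edi=(-3)&8=8
after add esi, 4: esi=208+4=212
after sub ebx, 1: ebx=8-1=7
cmp ebx, 5  (cmp 7,5)
jg L0: taken
after mov edi, [esi]: edi=M[212]=18
after or eax, edi: eax=(-3)|18=-1
after and edi, ebx: edi=18&7=2
after add esi, 4: esi=212+4=216
after sub ebx, 1: ebx=7-1=6
cmp ebx, 5  (cmp 6,5)
jg L0: taken
after mov edi, [esi]: edi=M[216]=12
after or eax, edi: eax=(-1)|12=-1
after and edi, ebx: edi=12&6=4
after add esi, 4: esi=216+4=220
after sub ebx, 1: ebx=6-1=5
cmp ebx, 5  (cmp 5,5)
jg L0: not taken
mov [212], eax → M[212]=-1
halt.
Total executed instructions: 41.

41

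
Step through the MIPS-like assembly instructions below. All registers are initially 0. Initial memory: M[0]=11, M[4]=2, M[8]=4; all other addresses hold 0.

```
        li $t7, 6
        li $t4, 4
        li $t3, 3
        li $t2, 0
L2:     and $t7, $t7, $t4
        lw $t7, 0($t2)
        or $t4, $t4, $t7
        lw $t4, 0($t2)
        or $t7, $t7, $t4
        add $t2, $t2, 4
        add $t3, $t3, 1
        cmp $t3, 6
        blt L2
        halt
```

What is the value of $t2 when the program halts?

12

$t7=6
$t4=4
$t3=3
$t2=0
$t7=6&4=4
$t7=M[0]=11
$t4=4|11=15
$t4=M[0]=11
$t7=11|11=11
$t2=0+4=4
$t3=3+1=4
cmp $t3, 6  (cmp 4,6)
blt L2: taken
$t7=11&11=11
$t7=M[4]=2
$t4=11|2=11
$t4=M[4]=2
$t7=2|2=2
$t2=4+4=8
$t3=4+1=5
cmp $t3, 6  (cmp 5,6)
blt L2: taken
$t7=2&2=2
$t7=M[8]=4
$t4=2|4=6
$t4=M[8]=4
$t7=4|4=4
$t2=8+4=12
$t3=5+1=6
cmp $t3, 6  (cmp 6,6)
blt L2: not taken
halt.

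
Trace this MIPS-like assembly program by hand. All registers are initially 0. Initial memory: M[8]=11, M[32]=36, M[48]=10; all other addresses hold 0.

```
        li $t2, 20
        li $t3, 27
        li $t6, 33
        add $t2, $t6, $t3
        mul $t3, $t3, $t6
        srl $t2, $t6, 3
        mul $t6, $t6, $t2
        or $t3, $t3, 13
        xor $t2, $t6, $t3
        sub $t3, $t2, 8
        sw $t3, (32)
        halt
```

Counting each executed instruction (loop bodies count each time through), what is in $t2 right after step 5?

60

after li $t2, 20: $t2=20
after li $t3, 27: $t3=27
after li $t6, 33: $t6=33
after add $t2, $t6, $t3: $t2=33+27=60
after mul $t3, $t3, $t6: $t3=27*33=891
After step 5: $t2 = 60.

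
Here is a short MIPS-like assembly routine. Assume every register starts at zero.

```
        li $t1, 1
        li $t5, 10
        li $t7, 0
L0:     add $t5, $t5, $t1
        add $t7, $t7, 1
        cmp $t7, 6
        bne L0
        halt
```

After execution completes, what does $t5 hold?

$t1=1
$t5=10
$t7=0
$t5=10+1=11
$t7=0+1=1
cmp $t7, 6  (cmp 1,6)
bne L0: taken
$t5=11+1=12
$t7=1+1=2
cmp $t7, 6  (cmp 2,6)
bne L0: taken
$t5=12+1=13
$t7=2+1=3
cmp $t7, 6  (cmp 3,6)
bne L0: taken
$t5=13+1=14
$t7=3+1=4
cmp $t7, 6  (cmp 4,6)
bne L0: taken
$t5=14+1=15
$t7=4+1=5
cmp $t7, 6  (cmp 5,6)
bne L0: taken
$t5=15+1=16
$t7=5+1=6
cmp $t7, 6  (cmp 6,6)
bne L0: not taken
halt.

16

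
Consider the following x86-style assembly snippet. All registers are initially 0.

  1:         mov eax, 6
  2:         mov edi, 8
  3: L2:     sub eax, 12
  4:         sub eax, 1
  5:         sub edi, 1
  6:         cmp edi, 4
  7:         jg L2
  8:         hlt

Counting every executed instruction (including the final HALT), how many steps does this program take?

23

after mov eax, 6: eax=6
after mov edi, 8: edi=8
after sub eax, 12: eax=6-12=-6
after sub eax, 1: eax=(-6)-1=-7
after sub edi, 1: edi=8-1=7
cmp edi, 4  (cmp 7,4)
jg L2: taken
after sub eax, 12: eax=(-7)-12=-19
after sub eax, 1: eax=(-19)-1=-20
after sub edi, 1: edi=7-1=6
cmp edi, 4  (cmp 6,4)
jg L2: taken
after sub eax, 12: eax=(-20)-12=-32
after sub eax, 1: eax=(-32)-1=-33
after sub edi, 1: edi=6-1=5
cmp edi, 4  (cmp 5,4)
jg L2: taken
after sub eax, 12: eax=(-33)-12=-45
after sub eax, 1: eax=(-45)-1=-46
after sub edi, 1: edi=5-1=4
cmp edi, 4  (cmp 4,4)
jg L2: not taken
halt.
Total executed instructions: 23.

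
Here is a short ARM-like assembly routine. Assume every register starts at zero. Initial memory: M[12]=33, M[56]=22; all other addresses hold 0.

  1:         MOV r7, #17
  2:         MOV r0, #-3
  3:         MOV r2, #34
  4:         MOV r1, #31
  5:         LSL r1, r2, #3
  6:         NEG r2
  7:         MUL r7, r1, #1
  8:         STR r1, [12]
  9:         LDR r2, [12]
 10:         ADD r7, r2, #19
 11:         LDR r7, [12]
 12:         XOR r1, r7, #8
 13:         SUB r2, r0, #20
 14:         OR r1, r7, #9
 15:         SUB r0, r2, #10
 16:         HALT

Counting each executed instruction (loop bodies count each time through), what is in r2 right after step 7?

-34

MOV r7, #17 → r7=17
MOV r0, #-3 → r0=-3
MOV r2, #34 → r2=34
MOV r1, #31 → r1=31
LSL r1, r2, #3 → r1=34<<3=272
NEG r2 → r2=-(34)=-34
MUL r7, r1, #1 → r7=272*1=272
After step 7: r2 = -34.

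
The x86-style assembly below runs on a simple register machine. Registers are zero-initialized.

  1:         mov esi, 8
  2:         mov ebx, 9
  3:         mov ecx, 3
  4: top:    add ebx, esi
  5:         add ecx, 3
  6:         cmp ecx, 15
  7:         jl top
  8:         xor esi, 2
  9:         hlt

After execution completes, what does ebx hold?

41

after mov esi, 8: esi=8
after mov ebx, 9: ebx=9
after mov ecx, 3: ecx=3
after add ebx, esi: ebx=9+8=17
after add ecx, 3: ecx=3+3=6
cmp ecx, 15  (cmp 6,15)
jl top: taken
after add ebx, esi: ebx=17+8=25
after add ecx, 3: ecx=6+3=9
cmp ecx, 15  (cmp 9,15)
jl top: taken
after add ebx, esi: ebx=25+8=33
after add ecx, 3: ecx=9+3=12
cmp ecx, 15  (cmp 12,15)
jl top: taken
after add ebx, esi: ebx=33+8=41
after add ecx, 3: ecx=12+3=15
cmp ecx, 15  (cmp 15,15)
jl top: not taken
after xor esi, 2: esi=8^2=10
halt.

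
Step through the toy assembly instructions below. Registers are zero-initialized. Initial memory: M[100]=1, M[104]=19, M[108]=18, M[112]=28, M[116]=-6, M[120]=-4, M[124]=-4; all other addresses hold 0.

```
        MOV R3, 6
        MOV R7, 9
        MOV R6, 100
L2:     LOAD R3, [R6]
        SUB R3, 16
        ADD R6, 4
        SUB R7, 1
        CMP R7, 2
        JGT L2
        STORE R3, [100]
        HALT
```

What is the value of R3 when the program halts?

R3=6
R7=9
R6=100
R3=M[100]=1
R3=1-16=-15
R6=100+4=104
R7=9-1=8
CMP R7, 2  (cmp 8,2)
JGT L2: taken
R3=M[104]=19
R3=19-16=3
R6=104+4=108
R7=8-1=7
CMP R7, 2  (cmp 7,2)
JGT L2: taken
R3=M[108]=18
R3=18-16=2
R6=108+4=112
R7=7-1=6
CMP R7, 2  (cmp 6,2)
JGT L2: taken
R3=M[112]=28
R3=28-16=12
R6=112+4=116
R7=6-1=5
CMP R7, 2  (cmp 5,2)
JGT L2: taken
R3=M[116]=-6
R3=(-6)-16=-22
R6=116+4=120
R7=5-1=4
CMP R7, 2  (cmp 4,2)
JGT L2: taken
R3=M[120]=-4
R3=(-4)-16=-20
R6=120+4=124
R7=4-1=3
CMP R7, 2  (cmp 3,2)
JGT L2: taken
R3=M[124]=-4
R3=(-4)-16=-20
R6=124+4=128
R7=3-1=2
CMP R7, 2  (cmp 2,2)
JGT L2: not taken
STORE R3, [100] → M[100]=-20
halt.

-20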